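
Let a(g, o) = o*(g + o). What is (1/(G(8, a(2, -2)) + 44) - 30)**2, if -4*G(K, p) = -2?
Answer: 7118224/7921 ≈ 898.65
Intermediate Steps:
G(K, p) = 1/2 (G(K, p) = -1/4*(-2) = 1/2)
(1/(G(8, a(2, -2)) + 44) - 30)**2 = (1/(1/2 + 44) - 30)**2 = (1/(89/2) - 30)**2 = (2/89 - 30)**2 = (-2668/89)**2 = 7118224/7921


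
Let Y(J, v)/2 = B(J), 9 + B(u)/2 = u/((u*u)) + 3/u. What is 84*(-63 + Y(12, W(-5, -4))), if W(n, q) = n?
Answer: -8204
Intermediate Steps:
B(u) = -18 + 8/u (B(u) = -18 + 2*(u/((u*u)) + 3/u) = -18 + 2*(u/(u**2) + 3/u) = -18 + 2*(u/u**2 + 3/u) = -18 + 2*(1/u + 3/u) = -18 + 2*(4/u) = -18 + 8/u)
Y(J, v) = -36 + 16/J (Y(J, v) = 2*(-18 + 8/J) = -36 + 16/J)
84*(-63 + Y(12, W(-5, -4))) = 84*(-63 + (-36 + 16/12)) = 84*(-63 + (-36 + 16*(1/12))) = 84*(-63 + (-36 + 4/3)) = 84*(-63 - 104/3) = 84*(-293/3) = -8204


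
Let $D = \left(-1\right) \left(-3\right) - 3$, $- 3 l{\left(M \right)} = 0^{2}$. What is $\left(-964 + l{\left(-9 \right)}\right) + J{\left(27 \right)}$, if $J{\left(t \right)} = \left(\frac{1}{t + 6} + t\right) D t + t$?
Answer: $-937$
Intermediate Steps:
$l{\left(M \right)} = 0$ ($l{\left(M \right)} = - \frac{0^{2}}{3} = \left(- \frac{1}{3}\right) 0 = 0$)
$D = 0$ ($D = 3 - 3 = 0$)
$J{\left(t \right)} = t$ ($J{\left(t \right)} = \left(\frac{1}{t + 6} + t\right) 0 t + t = \left(\frac{1}{6 + t} + t\right) 0 t + t = \left(t + \frac{1}{6 + t}\right) 0 t + t = 0 t + t = 0 + t = t$)
$\left(-964 + l{\left(-9 \right)}\right) + J{\left(27 \right)} = \left(-964 + 0\right) + 27 = -964 + 27 = -937$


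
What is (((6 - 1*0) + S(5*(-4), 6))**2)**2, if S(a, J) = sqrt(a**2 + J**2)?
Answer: 285568 + 22656*sqrt(109) ≈ 5.2210e+5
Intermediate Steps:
S(a, J) = sqrt(J**2 + a**2)
(((6 - 1*0) + S(5*(-4), 6))**2)**2 = (((6 - 1*0) + sqrt(6**2 + (5*(-4))**2))**2)**2 = (((6 + 0) + sqrt(36 + (-20)**2))**2)**2 = ((6 + sqrt(36 + 400))**2)**2 = ((6 + sqrt(436))**2)**2 = ((6 + 2*sqrt(109))**2)**2 = (6 + 2*sqrt(109))**4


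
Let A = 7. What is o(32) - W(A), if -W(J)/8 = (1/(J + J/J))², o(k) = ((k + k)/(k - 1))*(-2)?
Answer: -993/248 ≈ -4.0040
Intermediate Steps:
o(k) = -4*k/(-1 + k) (o(k) = ((2*k)/(-1 + k))*(-2) = (2*k/(-1 + k))*(-2) = -4*k/(-1 + k))
W(J) = -8/(1 + J)² (W(J) = -8/(J + J/J)² = -8/(J + 1)² = -8/(1 + J)²)
o(32) - W(A) = -4*32/(-1 + 32) - (-8)/(1 + 7)² = -4*32/31 - (-8)/8² = -4*32*1/31 - (-8)/64 = -128/31 - 1*(-⅛) = -128/31 + ⅛ = -993/248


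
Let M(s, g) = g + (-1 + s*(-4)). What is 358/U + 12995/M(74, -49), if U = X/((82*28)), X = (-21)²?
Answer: 39810019/21798 ≈ 1826.3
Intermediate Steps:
X = 441
M(s, g) = -1 + g - 4*s (M(s, g) = g + (-1 - 4*s) = -1 + g - 4*s)
U = 63/328 (U = 441/((82*28)) = 441/2296 = 441*(1/2296) = 63/328 ≈ 0.19207)
358/U + 12995/M(74, -49) = 358/(63/328) + 12995/(-1 - 49 - 4*74) = 358*(328/63) + 12995/(-1 - 49 - 296) = 117424/63 + 12995/(-346) = 117424/63 + 12995*(-1/346) = 117424/63 - 12995/346 = 39810019/21798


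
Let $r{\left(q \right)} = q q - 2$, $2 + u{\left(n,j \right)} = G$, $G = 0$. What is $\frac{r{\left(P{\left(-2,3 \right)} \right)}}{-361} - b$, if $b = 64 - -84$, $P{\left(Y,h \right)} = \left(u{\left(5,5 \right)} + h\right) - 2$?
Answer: $- \frac{53427}{361} \approx -148.0$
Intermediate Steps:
$u{\left(n,j \right)} = -2$ ($u{\left(n,j \right)} = -2 + 0 = -2$)
$P{\left(Y,h \right)} = -4 + h$ ($P{\left(Y,h \right)} = \left(-2 + h\right) - 2 = -4 + h$)
$r{\left(q \right)} = -2 + q^{2}$ ($r{\left(q \right)} = q^{2} - 2 = -2 + q^{2}$)
$b = 148$ ($b = 64 + 84 = 148$)
$\frac{r{\left(P{\left(-2,3 \right)} \right)}}{-361} - b = \frac{-2 + \left(-4 + 3\right)^{2}}{-361} - 148 = \left(-2 + \left(-1\right)^{2}\right) \left(- \frac{1}{361}\right) - 148 = \left(-2 + 1\right) \left(- \frac{1}{361}\right) - 148 = \left(-1\right) \left(- \frac{1}{361}\right) - 148 = \frac{1}{361} - 148 = - \frac{53427}{361}$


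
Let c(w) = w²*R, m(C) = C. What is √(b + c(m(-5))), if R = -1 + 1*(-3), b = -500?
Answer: 10*I*√6 ≈ 24.495*I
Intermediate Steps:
R = -4 (R = -1 - 3 = -4)
c(w) = -4*w² (c(w) = w²*(-4) = -4*w²)
√(b + c(m(-5))) = √(-500 - 4*(-5)²) = √(-500 - 4*25) = √(-500 - 100) = √(-600) = 10*I*√6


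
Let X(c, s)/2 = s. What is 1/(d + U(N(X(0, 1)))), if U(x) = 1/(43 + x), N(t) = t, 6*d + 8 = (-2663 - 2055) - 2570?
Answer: -45/54719 ≈ -0.00082238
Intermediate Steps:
X(c, s) = 2*s
d = -1216 (d = -4/3 + ((-2663 - 2055) - 2570)/6 = -4/3 + (-4718 - 2570)/6 = -4/3 + (⅙)*(-7288) = -4/3 - 3644/3 = -1216)
1/(d + U(N(X(0, 1)))) = 1/(-1216 + 1/(43 + 2*1)) = 1/(-1216 + 1/(43 + 2)) = 1/(-1216 + 1/45) = 1/(-54719/45) = -45/54719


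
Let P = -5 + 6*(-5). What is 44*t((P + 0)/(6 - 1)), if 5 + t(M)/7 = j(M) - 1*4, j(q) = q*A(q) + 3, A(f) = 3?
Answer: -8316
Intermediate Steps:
P = -35 (P = -5 - 30 = -35)
j(q) = 3 + 3*q (j(q) = q*3 + 3 = 3*q + 3 = 3 + 3*q)
t(M) = -42 + 21*M (t(M) = -35 + 7*((3 + 3*M) - 1*4) = -35 + 7*((3 + 3*M) - 4) = -35 + 7*(-1 + 3*M) = -35 + (-7 + 21*M) = -42 + 21*M)
44*t((P + 0)/(6 - 1)) = 44*(-42 + 21*((-35 + 0)/(6 - 1))) = 44*(-42 + 21*(-35/5)) = 44*(-42 + 21*(-35*⅕)) = 44*(-42 + 21*(-7)) = 44*(-42 - 147) = 44*(-189) = -8316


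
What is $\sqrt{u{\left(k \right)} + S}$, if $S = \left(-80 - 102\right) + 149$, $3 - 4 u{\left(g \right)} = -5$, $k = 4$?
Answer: $i \sqrt{31} \approx 5.5678 i$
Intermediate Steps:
$u{\left(g \right)} = 2$ ($u{\left(g \right)} = \frac{3}{4} - - \frac{5}{4} = \frac{3}{4} + \frac{5}{4} = 2$)
$S = -33$ ($S = -182 + 149 = -33$)
$\sqrt{u{\left(k \right)} + S} = \sqrt{2 - 33} = \sqrt{-31} = i \sqrt{31}$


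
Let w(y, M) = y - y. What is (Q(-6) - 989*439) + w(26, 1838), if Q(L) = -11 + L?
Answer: -434188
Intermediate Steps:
w(y, M) = 0
(Q(-6) - 989*439) + w(26, 1838) = ((-11 - 6) - 989*439) + 0 = (-17 - 434171) + 0 = -434188 + 0 = -434188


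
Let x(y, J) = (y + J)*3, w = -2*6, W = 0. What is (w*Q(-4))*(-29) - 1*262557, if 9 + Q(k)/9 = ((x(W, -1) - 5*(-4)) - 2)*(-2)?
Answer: -384705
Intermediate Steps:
w = -12
x(y, J) = 3*J + 3*y (x(y, J) = (J + y)*3 = 3*J + 3*y)
Q(k) = -351 (Q(k) = -81 + 9*((((3*(-1) + 3*0) - 5*(-4)) - 2)*(-2)) = -81 + 9*((((-3 + 0) + 20) - 2)*(-2)) = -81 + 9*(((-3 + 20) - 2)*(-2)) = -81 + 9*((17 - 2)*(-2)) = -81 + 9*(15*(-2)) = -81 + 9*(-30) = -81 - 270 = -351)
(w*Q(-4))*(-29) - 1*262557 = -12*(-351)*(-29) - 1*262557 = 4212*(-29) - 262557 = -122148 - 262557 = -384705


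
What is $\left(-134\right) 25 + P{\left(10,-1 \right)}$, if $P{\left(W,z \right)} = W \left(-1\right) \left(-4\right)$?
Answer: $-3310$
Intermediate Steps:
$P{\left(W,z \right)} = 4 W$ ($P{\left(W,z \right)} = - W \left(-4\right) = 4 W$)
$\left(-134\right) 25 + P{\left(10,-1 \right)} = \left(-134\right) 25 + 4 \cdot 10 = -3350 + 40 = -3310$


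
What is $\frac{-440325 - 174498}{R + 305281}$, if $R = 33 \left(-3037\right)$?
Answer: $- \frac{614823}{205060} \approx -2.9983$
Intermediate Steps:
$R = -100221$
$\frac{-440325 - 174498}{R + 305281} = \frac{-440325 - 174498}{-100221 + 305281} = - \frac{614823}{205060}$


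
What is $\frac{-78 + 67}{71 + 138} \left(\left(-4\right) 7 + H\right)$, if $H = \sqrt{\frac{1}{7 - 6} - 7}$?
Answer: $\frac{28}{19} - \frac{i \sqrt{6}}{19} \approx 1.4737 - 0.12892 i$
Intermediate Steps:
$H = i \sqrt{6}$ ($H = \sqrt{1^{-1} - 7} = \sqrt{1 - 7} = \sqrt{-6} = i \sqrt{6} \approx 2.4495 i$)
$\frac{-78 + 67}{71 + 138} \left(\left(-4\right) 7 + H\right) = \frac{-78 + 67}{71 + 138} \left(\left(-4\right) 7 + i \sqrt{6}\right) = - \frac{11}{209} \left(-28 + i \sqrt{6}\right) = \left(-11\right) \frac{1}{209} \left(-28 + i \sqrt{6}\right) = - \frac{-28 + i \sqrt{6}}{19} = \frac{28}{19} - \frac{i \sqrt{6}}{19}$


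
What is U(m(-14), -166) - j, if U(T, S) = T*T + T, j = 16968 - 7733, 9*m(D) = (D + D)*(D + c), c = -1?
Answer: -63095/9 ≈ -7010.6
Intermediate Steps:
m(D) = 2*D*(-1 + D)/9 (m(D) = ((D + D)*(D - 1))/9 = ((2*D)*(-1 + D))/9 = (2*D*(-1 + D))/9 = 2*D*(-1 + D)/9)
j = 9235
U(T, S) = T + T**2 (U(T, S) = T**2 + T = T + T**2)
U(m(-14), -166) - j = ((2/9)*(-14)*(-1 - 14))*(1 + (2/9)*(-14)*(-1 - 14)) - 1*9235 = ((2/9)*(-14)*(-15))*(1 + (2/9)*(-14)*(-15)) - 9235 = 140*(1 + 140/3)/3 - 9235 = (140/3)*(143/3) - 9235 = 20020/9 - 9235 = -63095/9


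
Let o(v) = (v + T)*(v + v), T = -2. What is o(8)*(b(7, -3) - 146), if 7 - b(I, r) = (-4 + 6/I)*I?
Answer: -11232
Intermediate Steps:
b(I, r) = 7 - I*(-4 + 6/I) (b(I, r) = 7 - (-4 + 6/I)*I = 7 - I*(-4 + 6/I))
o(v) = 2*v*(-2 + v) (o(v) = (v - 2)*(v + v) = (-2 + v)*(2*v) = 2*v*(-2 + v))
o(8)*(b(7, -3) - 146) = (2*8*(-2 + 8))*((1 + 4*7) - 146) = (2*8*6)*((1 + 28) - 146) = 96*(29 - 146) = 96*(-117) = -11232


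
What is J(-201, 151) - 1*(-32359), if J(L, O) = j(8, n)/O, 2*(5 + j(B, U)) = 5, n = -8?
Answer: 9772413/302 ≈ 32359.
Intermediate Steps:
j(B, U) = -5/2 (j(B, U) = -5 + (½)*5 = -5 + 5/2 = -5/2)
J(L, O) = -5/(2*O)
J(-201, 151) - 1*(-32359) = -5/2/151 - 1*(-32359) = -5/2*1/151 + 32359 = -5/302 + 32359 = 9772413/302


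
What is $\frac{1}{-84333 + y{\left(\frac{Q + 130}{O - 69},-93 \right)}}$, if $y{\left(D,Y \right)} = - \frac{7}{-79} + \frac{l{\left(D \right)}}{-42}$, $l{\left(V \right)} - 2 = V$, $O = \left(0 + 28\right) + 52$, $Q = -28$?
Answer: $- \frac{18249}{1538996198} \approx -1.1858 \cdot 10^{-5}$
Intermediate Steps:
$O = 80$ ($O = 28 + 52 = 80$)
$l{\left(V \right)} = 2 + V$
$y{\left(D,Y \right)} = \frac{68}{1659} - \frac{D}{42}$ ($y{\left(D,Y \right)} = - \frac{7}{-79} + \frac{2 + D}{-42} = \left(-7\right) \left(- \frac{1}{79}\right) + \left(2 + D\right) \left(- \frac{1}{42}\right) = \frac{7}{79} - \left(\frac{1}{21} + \frac{D}{42}\right) = \frac{68}{1659} - \frac{D}{42}$)
$\frac{1}{-84333 + y{\left(\frac{Q + 130}{O - 69},-93 \right)}} = \frac{1}{-84333 + \left(\frac{68}{1659} - \frac{\left(-28 + 130\right) \frac{1}{80 - 69}}{42}\right)} = \frac{1}{-84333 + \left(\frac{68}{1659} - \frac{102 \cdot \frac{1}{11}}{42}\right)} = \frac{1}{-84333 + \left(\frac{68}{1659} - \frac{17}{77}\right)} = \frac{1}{-84333 - \frac{3281}{18249}} = \frac{1}{- \frac{1538996198}{18249}} = - \frac{18249}{1538996198}$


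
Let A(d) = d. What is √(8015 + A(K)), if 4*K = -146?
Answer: 9*√394/2 ≈ 89.323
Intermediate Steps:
K = -73/2 (K = (¼)*(-146) = -73/2 ≈ -36.500)
√(8015 + A(K)) = √(8015 - 73/2) = √(15957/2) = 9*√394/2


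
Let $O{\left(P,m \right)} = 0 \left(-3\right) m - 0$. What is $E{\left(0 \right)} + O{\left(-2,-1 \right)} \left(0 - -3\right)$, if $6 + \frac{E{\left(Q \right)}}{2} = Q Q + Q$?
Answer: $-12$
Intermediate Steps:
$E{\left(Q \right)} = -12 + 2 Q + 2 Q^{2}$ ($E{\left(Q \right)} = -12 + 2 \left(Q Q + Q\right) = -12 + 2 \left(Q^{2} + Q\right) = -12 + 2 \left(Q + Q^{2}\right) = -12 + \left(2 Q + 2 Q^{2}\right) = -12 + 2 Q + 2 Q^{2}$)
$O{\left(P,m \right)} = 0$ ($O{\left(P,m \right)} = 0 m + \left(-3 + 3\right) = 0 + 0 = 0$)
$E{\left(0 \right)} + O{\left(-2,-1 \right)} \left(0 - -3\right) = \left(-12 + 2 \cdot 0 + 2 \cdot 0^{2}\right) + 0 \left(0 - -3\right) = \left(-12 + 0 + 2 \cdot 0\right) + 0 \left(0 + 3\right) = \left(-12 + 0 + 0\right) + 0 \cdot 3 = -12 + 0 = -12$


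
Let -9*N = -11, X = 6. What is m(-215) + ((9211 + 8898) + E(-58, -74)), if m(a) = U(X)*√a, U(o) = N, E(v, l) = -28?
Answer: 18081 + 11*I*√215/9 ≈ 18081.0 + 17.921*I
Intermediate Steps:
N = 11/9 (N = -⅑*(-11) = 11/9 ≈ 1.2222)
U(o) = 11/9
m(a) = 11*√a/9
m(-215) + ((9211 + 8898) + E(-58, -74)) = 11*√(-215)/9 + ((9211 + 8898) - 28) = 11*(I*√215)/9 + (18109 - 28) = 11*I*√215/9 + 18081 = 18081 + 11*I*√215/9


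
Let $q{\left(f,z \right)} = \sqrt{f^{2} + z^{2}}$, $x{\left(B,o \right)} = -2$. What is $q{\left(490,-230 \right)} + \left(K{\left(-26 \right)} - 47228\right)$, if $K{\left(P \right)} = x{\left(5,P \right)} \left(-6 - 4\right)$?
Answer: $-47208 + 10 \sqrt{2930} \approx -46667.0$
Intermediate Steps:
$K{\left(P \right)} = 20$ ($K{\left(P \right)} = - 2 \left(-6 - 4\right) = \left(-2\right) \left(-10\right) = 20$)
$q{\left(490,-230 \right)} + \left(K{\left(-26 \right)} - 47228\right) = \sqrt{490^{2} + \left(-230\right)^{2}} + \left(20 - 47228\right) = \sqrt{240100 + 52900} - 47208 = \sqrt{293000} - 47208 = 10 \sqrt{2930} - 47208 = -47208 + 10 \sqrt{2930}$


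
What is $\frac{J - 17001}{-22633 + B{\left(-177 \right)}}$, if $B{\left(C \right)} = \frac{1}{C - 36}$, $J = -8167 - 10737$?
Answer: $\frac{1529553}{964166} \approx 1.5864$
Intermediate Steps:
$J = -18904$ ($J = -8167 - 10737 = -18904$)
$B{\left(C \right)} = \frac{1}{-36 + C}$
$\frac{J - 17001}{-22633 + B{\left(-177 \right)}} = \frac{-18904 - 17001}{-22633 + \frac{1}{-36 - 177}} = - \frac{35905}{-22633 + \frac{1}{-213}} = - \frac{35905}{-22633 - \frac{1}{213}} = - \frac{35905}{- \frac{4820830}{213}} = \left(-35905\right) \left(- \frac{213}{4820830}\right) = \frac{1529553}{964166}$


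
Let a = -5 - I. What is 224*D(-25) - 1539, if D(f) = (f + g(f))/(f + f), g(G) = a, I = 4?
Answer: -34667/25 ≈ -1386.7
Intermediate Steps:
a = -9 (a = -5 - 1*4 = -5 - 4 = -9)
g(G) = -9
D(f) = (-9 + f)/(2*f) (D(f) = (f - 9)/(f + f) = (-9 + f)/((2*f)) = (-9 + f)*(1/(2*f)) = (-9 + f)/(2*f))
224*D(-25) - 1539 = 224*((½)*(-9 - 25)/(-25)) - 1539 = 224*((½)*(-1/25)*(-34)) - 1539 = 224*(17/25) - 1539 = 3808/25 - 1539 = -34667/25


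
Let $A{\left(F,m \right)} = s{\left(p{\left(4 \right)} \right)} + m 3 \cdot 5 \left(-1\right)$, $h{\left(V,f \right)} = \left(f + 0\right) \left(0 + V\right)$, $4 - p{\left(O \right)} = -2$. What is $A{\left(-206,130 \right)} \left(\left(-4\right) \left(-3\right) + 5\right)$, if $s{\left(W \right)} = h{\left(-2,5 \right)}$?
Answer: $-33320$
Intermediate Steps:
$p{\left(O \right)} = 6$ ($p{\left(O \right)} = 4 - -2 = 4 + 2 = 6$)
$h{\left(V,f \right)} = V f$ ($h{\left(V,f \right)} = f V = V f$)
$s{\left(W \right)} = -10$ ($s{\left(W \right)} = \left(-2\right) 5 = -10$)
$A{\left(F,m \right)} = -10 - 15 m$ ($A{\left(F,m \right)} = -10 + m 3 \cdot 5 \left(-1\right) = -10 + 3 m 5 \left(-1\right) = -10 + 15 m \left(-1\right) = -10 - 15 m$)
$A{\left(-206,130 \right)} \left(\left(-4\right) \left(-3\right) + 5\right) = \left(-10 - 1950\right) \left(\left(-4\right) \left(-3\right) + 5\right) = \left(-10 - 1950\right) \left(12 + 5\right) = \left(-1960\right) 17 = -33320$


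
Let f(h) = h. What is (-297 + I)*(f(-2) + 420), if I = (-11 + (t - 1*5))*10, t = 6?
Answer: -165946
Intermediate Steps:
I = -100 (I = (-11 + (6 - 1*5))*10 = (-11 + (6 - 5))*10 = (-11 + 1)*10 = -10*10 = -100)
(-297 + I)*(f(-2) + 420) = (-297 - 100)*(-2 + 420) = -397*418 = -165946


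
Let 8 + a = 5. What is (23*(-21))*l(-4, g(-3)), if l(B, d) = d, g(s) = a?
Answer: 1449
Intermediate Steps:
a = -3 (a = -8 + 5 = -3)
g(s) = -3
(23*(-21))*l(-4, g(-3)) = (23*(-21))*(-3) = -483*(-3) = 1449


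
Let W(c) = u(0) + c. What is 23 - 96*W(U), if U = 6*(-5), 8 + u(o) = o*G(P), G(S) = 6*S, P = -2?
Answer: 3671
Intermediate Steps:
u(o) = -8 - 12*o (u(o) = -8 + o*(6*(-2)) = -8 + o*(-12) = -8 - 12*o)
U = -30
W(c) = -8 + c (W(c) = (-8 - 12*0) + c = (-8 + 0) + c = -8 + c)
23 - 96*W(U) = 23 - 96*(-8 - 30) = 23 - 96*(-38) = 23 + 3648 = 3671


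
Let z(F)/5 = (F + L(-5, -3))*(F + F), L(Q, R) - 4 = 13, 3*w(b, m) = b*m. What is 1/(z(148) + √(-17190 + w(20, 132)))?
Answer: 24420/5963365631 - I*√16310/59633656310 ≈ 4.095e-6 - 2.1416e-9*I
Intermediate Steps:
w(b, m) = b*m/3 (w(b, m) = (b*m)/3 = b*m/3)
L(Q, R) = 17 (L(Q, R) = 4 + 13 = 17)
z(F) = 10*F*(17 + F) (z(F) = 5*((F + 17)*(F + F)) = 5*((17 + F)*(2*F)) = 5*(2*F*(17 + F)) = 10*F*(17 + F))
1/(z(148) + √(-17190 + w(20, 132))) = 1/(10*148*(17 + 148) + √(-17190 + (⅓)*20*132)) = 1/(10*148*165 + √(-17190 + 880)) = 1/(244200 + √(-16310)) = 1/(244200 + I*√16310)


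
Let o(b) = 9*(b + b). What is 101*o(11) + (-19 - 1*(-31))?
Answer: 20010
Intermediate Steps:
o(b) = 18*b (o(b) = 9*(2*b) = 18*b)
101*o(11) + (-19 - 1*(-31)) = 101*(18*11) + (-19 - 1*(-31)) = 101*198 + (-19 + 31) = 19998 + 12 = 20010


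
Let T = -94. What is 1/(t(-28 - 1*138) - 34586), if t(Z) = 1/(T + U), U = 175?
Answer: -81/2801465 ≈ -2.8913e-5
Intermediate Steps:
t(Z) = 1/81 (t(Z) = 1/(-94 + 175) = 1/81)
1/(t(-28 - 1*138) - 34586) = 1/(1/81 - 34586) = 1/(-2801465/81) = -81/2801465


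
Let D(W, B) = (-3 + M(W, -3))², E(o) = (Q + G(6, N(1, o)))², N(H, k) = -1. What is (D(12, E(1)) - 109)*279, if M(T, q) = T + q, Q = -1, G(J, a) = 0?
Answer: -20367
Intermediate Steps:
E(o) = 1 (E(o) = (-1 + 0)² = (-1)² = 1)
D(W, B) = (-6 + W)² (D(W, B) = (-3 + (W - 3))² = (-3 + (-3 + W))² = (-6 + W)²)
(D(12, E(1)) - 109)*279 = ((-6 + 12)² - 109)*279 = (6² - 109)*279 = (36 - 109)*279 = -73*279 = -20367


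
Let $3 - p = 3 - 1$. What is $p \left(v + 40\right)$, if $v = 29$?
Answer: $69$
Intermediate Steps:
$p = 1$ ($p = 3 - \left(3 - 1\right) = 3 - 2 = 1$)
$p \left(v + 40\right) = 1 \left(29 + 40\right) = 1 \cdot 69 = 69$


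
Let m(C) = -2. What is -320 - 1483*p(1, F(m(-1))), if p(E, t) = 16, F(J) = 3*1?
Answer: -24048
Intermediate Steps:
F(J) = 3
-320 - 1483*p(1, F(m(-1))) = -320 - 1483*16 = -320 - 23728 = -24048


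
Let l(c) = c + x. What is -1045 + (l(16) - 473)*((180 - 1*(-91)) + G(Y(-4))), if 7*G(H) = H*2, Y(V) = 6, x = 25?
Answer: -832003/7 ≈ -1.1886e+5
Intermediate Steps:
l(c) = 25 + c (l(c) = c + 25 = 25 + c)
G(H) = 2*H/7 (G(H) = (H*2)/7 = (2*H)/7 = 2*H/7)
-1045 + (l(16) - 473)*((180 - 1*(-91)) + G(Y(-4))) = -1045 + ((25 + 16) - 473)*((180 - 1*(-91)) + (2/7)*6) = -1045 + (41 - 473)*((180 + 91) + 12/7) = -1045 - 432*(271 + 12/7) = -1045 - 432*1909/7 = -1045 - 824688/7 = -832003/7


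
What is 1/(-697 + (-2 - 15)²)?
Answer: -1/408 ≈ -0.0024510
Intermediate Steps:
1/(-697 + (-2 - 15)²) = 1/(-697 + (-17)²) = 1/(-697 + 289) = 1/(-408) = -1/408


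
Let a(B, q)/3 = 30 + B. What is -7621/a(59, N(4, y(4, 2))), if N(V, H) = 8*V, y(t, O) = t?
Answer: -7621/267 ≈ -28.543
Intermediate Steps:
a(B, q) = 90 + 3*B (a(B, q) = 3*(30 + B) = 90 + 3*B)
-7621/a(59, N(4, y(4, 2))) = -7621/(90 + 3*59) = -7621/(90 + 177) = -7621/267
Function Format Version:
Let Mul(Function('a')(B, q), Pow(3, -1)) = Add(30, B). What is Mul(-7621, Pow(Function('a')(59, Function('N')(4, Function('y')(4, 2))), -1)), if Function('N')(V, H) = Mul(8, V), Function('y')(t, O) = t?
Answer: Rational(-7621, 267) ≈ -28.543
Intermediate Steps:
Function('a')(B, q) = Add(90, Mul(3, B)) (Function('a')(B, q) = Mul(3, Add(30, B)) = Add(90, Mul(3, B)))
Mul(-7621, Pow(Function('a')(59, Function('N')(4, Function('y')(4, 2))), -1)) = Mul(-7621, Pow(Add(90, Mul(3, 59)), -1)) = Mul(-7621, Pow(Add(90, 177), -1)) = Mul(-7621, Pow(267, -1)) = Mul(-7621, Rational(1, 267)) = Rational(-7621, 267)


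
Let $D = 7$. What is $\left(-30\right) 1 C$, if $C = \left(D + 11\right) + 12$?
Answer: $-900$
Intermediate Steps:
$C = 30$ ($C = \left(7 + 11\right) + 12 = 18 + 12 = 30$)
$\left(-30\right) 1 C = \left(-30\right) 1 \cdot 30 = \left(-30\right) 30 = -900$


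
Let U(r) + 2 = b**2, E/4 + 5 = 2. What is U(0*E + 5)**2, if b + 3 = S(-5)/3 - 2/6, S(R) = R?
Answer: 529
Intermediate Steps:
E = -12 (E = -20 + 4*2 = -20 + 8 = -12)
b = -5 (b = -3 + (-5/3 - 2/6) = -3 + (-5*1/3 - 2*1/6) = -3 + (-5/3 - 1/3) = -3 - 2 = -5)
U(r) = 23 (U(r) = -2 + (-5)**2 = -2 + 25 = 23)
U(0*E + 5)**2 = 23**2 = 529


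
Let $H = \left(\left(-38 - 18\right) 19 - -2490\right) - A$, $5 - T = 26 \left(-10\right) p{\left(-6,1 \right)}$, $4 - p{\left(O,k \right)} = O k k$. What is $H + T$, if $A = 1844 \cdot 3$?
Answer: $-1501$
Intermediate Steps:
$A = 5532$
$p{\left(O,k \right)} = 4 - O k^{2}$ ($p{\left(O,k \right)} = 4 - O k k = 4 - O k^{2}$)
$T = 2605$ ($T = 5 - 26 \left(-10\right) \left(4 - - 6 \cdot 1^{2}\right) = 5 - - 260 \left(4 - \left(-6\right) 1\right) = 5 - - 260 \left(4 + 6\right) = 5 - \left(-260\right) 10 = 5 - -2600 = 5 + 2600 = 2605$)
$H = -4106$ ($H = \left(\left(-38 - 18\right) 19 - -2490\right) - 5532 = \left(\left(-56\right) 19 + 2490\right) - 5532 = \left(-1064 + 2490\right) - 5532 = 1426 - 5532 = -4106$)
$H + T = -4106 + 2605 = -1501$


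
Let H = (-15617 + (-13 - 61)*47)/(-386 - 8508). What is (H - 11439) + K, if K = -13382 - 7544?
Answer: -287835215/8894 ≈ -32363.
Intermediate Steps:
K = -20926
H = 19095/8894 (H = (-15617 - 74*47)/(-8894) = (-15617 - 3478)*(-1/8894) = -19095*(-1/8894) = 19095/8894 ≈ 2.1470)
(H - 11439) + K = (19095/8894 - 11439) - 20926 = -101719371/8894 - 20926 = -287835215/8894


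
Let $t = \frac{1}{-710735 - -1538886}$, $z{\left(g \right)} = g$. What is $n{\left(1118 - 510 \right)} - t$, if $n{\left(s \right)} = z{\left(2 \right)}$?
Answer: $\frac{1656301}{828151} \approx 2.0$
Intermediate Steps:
$n{\left(s \right)} = 2$
$t = \frac{1}{828151}$ ($t = \frac{1}{-710735 + 1538886} = \frac{1}{828151} \approx 1.2075 \cdot 10^{-6}$)
$n{\left(1118 - 510 \right)} - t = 2 - \frac{1}{828151} = \frac{1656301}{828151}$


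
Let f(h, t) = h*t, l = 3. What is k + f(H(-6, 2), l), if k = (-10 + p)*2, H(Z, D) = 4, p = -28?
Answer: -64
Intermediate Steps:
k = -76 (k = (-10 - 28)*2 = -38*2 = -76)
k + f(H(-6, 2), l) = -76 + 4*3 = -76 + 12 = -64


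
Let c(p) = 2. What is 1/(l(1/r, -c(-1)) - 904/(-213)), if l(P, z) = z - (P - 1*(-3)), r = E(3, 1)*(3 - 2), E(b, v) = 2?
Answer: -426/535 ≈ -0.79626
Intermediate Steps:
r = 2 (r = 2*(3 - 2) = 2*1 = 2)
l(P, z) = -3 + z - P (l(P, z) = z - (P + 3) = z - (3 + P) = z + (-3 - P) = -3 + z - P)
1/(l(1/r, -c(-1)) - 904/(-213)) = 1/((-3 - 1*2 - 1/2) - 904/(-213)) = 1/((-3 - 2 - 1*½) - 904*(-1/213)) = 1/((-3 - 2 - ½) + 904/213) = 1/(-11/2 + 904/213) = 1/(-535/426) = -426/535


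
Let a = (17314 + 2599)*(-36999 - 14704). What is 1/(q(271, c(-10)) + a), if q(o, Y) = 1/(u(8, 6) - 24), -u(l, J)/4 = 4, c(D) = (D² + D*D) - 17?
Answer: -40/41182473561 ≈ -9.7129e-10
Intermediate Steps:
c(D) = -17 + 2*D² (c(D) = (D² + D²) - 17 = 2*D² - 17 = -17 + 2*D²)
u(l, J) = -16 (u(l, J) = -4*4 = -16)
q(o, Y) = -1/40 (q(o, Y) = 1/(-16 - 24) = 1/(-40) = -1/40)
a = -1029561839 (a = 19913*(-51703) = -1029561839)
1/(q(271, c(-10)) + a) = 1/(-1/40 - 1029561839) = 1/(-41182473561/40) = -40/41182473561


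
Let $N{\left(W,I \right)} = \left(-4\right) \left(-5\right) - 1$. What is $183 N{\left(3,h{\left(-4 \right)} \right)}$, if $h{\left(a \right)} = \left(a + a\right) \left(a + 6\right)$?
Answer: $3477$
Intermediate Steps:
$h{\left(a \right)} = 2 a \left(6 + a\right)$
$N{\left(W,I \right)} = 19$ ($N{\left(W,I \right)} = 20 - 1 = 19$)
$183 N{\left(3,h{\left(-4 \right)} \right)} = 183 \cdot 19 = 3477$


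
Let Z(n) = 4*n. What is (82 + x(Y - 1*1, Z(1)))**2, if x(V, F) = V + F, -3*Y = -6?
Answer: 7569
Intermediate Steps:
Y = 2 (Y = -1/3*(-6) = 2)
x(V, F) = F + V
(82 + x(Y - 1*1, Z(1)))**2 = (82 + (4*1 + (2 - 1*1)))**2 = (82 + (4 + (2 - 1)))**2 = (82 + (4 + 1))**2 = (82 + 5)**2 = 87**2 = 7569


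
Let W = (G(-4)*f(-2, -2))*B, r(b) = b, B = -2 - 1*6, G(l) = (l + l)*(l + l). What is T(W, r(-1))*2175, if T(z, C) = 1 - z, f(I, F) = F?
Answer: -2225025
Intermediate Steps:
G(l) = 4*l² (G(l) = (2*l)*(2*l) = 4*l²)
B = -8 (B = -2 - 6 = -8)
W = 1024 (W = ((4*(-4)²)*(-2))*(-8) = ((4*16)*(-2))*(-8) = (64*(-2))*(-8) = -128*(-8) = 1024)
T(W, r(-1))*2175 = (1 - 1*1024)*2175 = (1 - 1024)*2175 = -1023*2175 = -2225025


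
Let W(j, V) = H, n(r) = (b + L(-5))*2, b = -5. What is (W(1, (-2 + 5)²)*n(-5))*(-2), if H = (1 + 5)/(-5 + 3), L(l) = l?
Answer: -120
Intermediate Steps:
H = -3 (H = 6/(-2) = 6*(-½) = -3)
n(r) = -20 (n(r) = (-5 - 5)*2 = -10*2 = -20)
W(j, V) = -3
(W(1, (-2 + 5)²)*n(-5))*(-2) = -3*(-20)*(-2) = 60*(-2) = -120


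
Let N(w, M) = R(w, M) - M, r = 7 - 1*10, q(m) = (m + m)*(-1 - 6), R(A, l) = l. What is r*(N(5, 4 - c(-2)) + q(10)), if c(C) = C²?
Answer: 420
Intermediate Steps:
q(m) = -14*m (q(m) = (2*m)*(-7) = -14*m)
r = -3 (r = 7 - 10 = -3)
N(w, M) = 0 (N(w, M) = M - M = 0)
r*(N(5, 4 - c(-2)) + q(10)) = -3*(0 - 14*10) = -3*(0 - 140) = -3*(-140) = 420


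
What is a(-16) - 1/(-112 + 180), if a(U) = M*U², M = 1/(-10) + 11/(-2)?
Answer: -487429/340 ≈ -1433.6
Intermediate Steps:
M = -28/5 (M = 1*(-⅒) + 11*(-½) = -⅒ - 11/2 = -28/5 ≈ -5.6000)
a(U) = -28*U²/5
a(-16) - 1/(-112 + 180) = -28/5*(-16)² - 1/(-112 + 180) = -28/5*256 - 1/68 = -7168/5 - 1*1/68 = -7168/5 - 1/68 = -487429/340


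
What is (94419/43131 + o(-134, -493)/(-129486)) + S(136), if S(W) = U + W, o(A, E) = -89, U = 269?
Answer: 758032782341/1861620222 ≈ 407.19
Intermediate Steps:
S(W) = 269 + W
(94419/43131 + o(-134, -493)/(-129486)) + S(136) = (94419/43131 - 89/(-129486)) + (269 + 136) = (94419*(1/43131) - 89*(-1/129486)) + 405 = (31473/14377 + 89/129486) + 405 = 4076592431/1861620222 + 405 = 758032782341/1861620222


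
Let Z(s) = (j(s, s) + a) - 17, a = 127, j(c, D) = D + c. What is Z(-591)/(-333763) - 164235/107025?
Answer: -3646722367/2381399005 ≈ -1.5313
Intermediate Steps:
Z(s) = 110 + 2*s (Z(s) = ((s + s) + 127) - 17 = (2*s + 127) - 17 = (127 + 2*s) - 17 = 110 + 2*s)
Z(-591)/(-333763) - 164235/107025 = (110 + 2*(-591))/(-333763) - 164235/107025 = (110 - 1182)*(-1/333763) - 164235*1/107025 = -1072*(-1/333763) - 10949/7135 = 1072/333763 - 10949/7135 = -3646722367/2381399005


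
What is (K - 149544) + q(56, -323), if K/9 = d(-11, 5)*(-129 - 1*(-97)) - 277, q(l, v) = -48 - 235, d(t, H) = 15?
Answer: -156640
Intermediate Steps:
q(l, v) = -283
K = -6813 (K = 9*(15*(-129 - 1*(-97)) - 277) = 9*(15*(-129 + 97) - 277) = 9*(15*(-32) - 277) = 9*(-480 - 277) = 9*(-757) = -6813)
(K - 149544) + q(56, -323) = (-6813 - 149544) - 283 = -156357 - 283 = -156640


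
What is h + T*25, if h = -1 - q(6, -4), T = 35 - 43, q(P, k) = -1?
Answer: -200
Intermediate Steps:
T = -8
h = 0 (h = -1 - 1*(-1) = -1 + 1 = 0)
h + T*25 = 0 - 8*25 = 0 - 200 = -200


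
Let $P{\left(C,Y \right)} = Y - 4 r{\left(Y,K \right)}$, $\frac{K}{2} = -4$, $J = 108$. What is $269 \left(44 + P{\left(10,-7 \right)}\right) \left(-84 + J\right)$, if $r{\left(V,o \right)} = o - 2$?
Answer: $497112$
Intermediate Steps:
$K = -8$ ($K = 2 \left(-4\right) = -8$)
$r{\left(V,o \right)} = -2 + o$
$P{\left(C,Y \right)} = 40 + Y$ ($P{\left(C,Y \right)} = Y - 4 \left(-2 - 8\right) = Y - -40 = Y + 40 = 40 + Y$)
$269 \left(44 + P{\left(10,-7 \right)}\right) \left(-84 + J\right) = 269 \left(44 + \left(40 - 7\right)\right) \left(-84 + 108\right) = 269 \left(44 + 33\right) 24 = 269 \cdot 77 \cdot 24 = 269 \cdot 1848 = 497112$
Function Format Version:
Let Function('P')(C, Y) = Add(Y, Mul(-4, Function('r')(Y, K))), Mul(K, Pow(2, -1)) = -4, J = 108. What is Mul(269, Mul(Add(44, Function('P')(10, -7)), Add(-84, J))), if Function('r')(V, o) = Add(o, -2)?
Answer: 497112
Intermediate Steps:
K = -8 (K = Mul(2, -4) = -8)
Function('r')(V, o) = Add(-2, o)
Function('P')(C, Y) = Add(40, Y) (Function('P')(C, Y) = Add(Y, Mul(-4, Add(-2, -8))) = Add(Y, Mul(-4, -10)) = Add(Y, 40) = Add(40, Y))
Mul(269, Mul(Add(44, Function('P')(10, -7)), Add(-84, J))) = Mul(269, Mul(Add(44, Add(40, -7)), Add(-84, 108))) = Mul(269, Mul(Add(44, 33), 24)) = Mul(269, Mul(77, 24)) = Mul(269, 1848) = 497112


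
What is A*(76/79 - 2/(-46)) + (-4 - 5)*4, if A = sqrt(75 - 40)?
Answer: -36 + 1827*sqrt(35)/1817 ≈ -30.051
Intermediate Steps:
A = sqrt(35) ≈ 5.9161
A*(76/79 - 2/(-46)) + (-4 - 5)*4 = sqrt(35)*(76/79 - 2/(-46)) + (-4 - 5)*4 = sqrt(35)*(76*(1/79) - 2*(-1/46)) - 9*4 = sqrt(35)*(76/79 + 1/23) - 36 = sqrt(35)*(1827/1817) - 36 = 1827*sqrt(35)/1817 - 36 = -36 + 1827*sqrt(35)/1817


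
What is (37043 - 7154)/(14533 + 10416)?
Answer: 29889/24949 ≈ 1.1980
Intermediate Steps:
(37043 - 7154)/(14533 + 10416) = 29889/24949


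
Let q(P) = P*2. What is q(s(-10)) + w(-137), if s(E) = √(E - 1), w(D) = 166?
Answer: 166 + 2*I*√11 ≈ 166.0 + 6.6332*I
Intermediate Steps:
s(E) = √(-1 + E)
q(P) = 2*P
q(s(-10)) + w(-137) = 2*√(-1 - 10) + 166 = 2*√(-11) + 166 = 2*(I*√11) + 166 = 2*I*√11 + 166 = 166 + 2*I*√11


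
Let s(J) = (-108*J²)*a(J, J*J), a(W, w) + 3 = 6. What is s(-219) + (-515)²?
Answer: -15274139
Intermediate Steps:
a(W, w) = 3 (a(W, w) = -3 + 6 = 3)
s(J) = -324*J² (s(J) = -108*J²*3 = -324*J²)
s(-219) + (-515)² = -324*(-219)² + (-515)² = -324*47961 + 265225 = -15539364 + 265225 = -15274139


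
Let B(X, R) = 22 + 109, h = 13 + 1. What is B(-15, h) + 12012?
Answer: 12143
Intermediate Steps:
h = 14
B(X, R) = 131
B(-15, h) + 12012 = 131 + 12012 = 12143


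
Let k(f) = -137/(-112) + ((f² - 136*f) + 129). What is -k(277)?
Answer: -4388969/112 ≈ -39187.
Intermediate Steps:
k(f) = 14585/112 + f² - 136*f (k(f) = -137*(-1/112) + (129 + f² - 136*f) = 137/112 + (129 + f² - 136*f) = 14585/112 + f² - 136*f)
-k(277) = -(14585/112 + 277² - 136*277) = -(14585/112 + 76729 - 37672) = -1*4388969/112 = -4388969/112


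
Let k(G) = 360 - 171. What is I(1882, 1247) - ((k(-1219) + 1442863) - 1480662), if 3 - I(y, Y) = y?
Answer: 35731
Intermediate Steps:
k(G) = 189
I(y, Y) = 3 - y
I(1882, 1247) - ((k(-1219) + 1442863) - 1480662) = (3 - 1*1882) - ((189 + 1442863) - 1480662) = (3 - 1882) - (1443052 - 1480662) = -1879 - 1*(-37610) = -1879 + 37610 = 35731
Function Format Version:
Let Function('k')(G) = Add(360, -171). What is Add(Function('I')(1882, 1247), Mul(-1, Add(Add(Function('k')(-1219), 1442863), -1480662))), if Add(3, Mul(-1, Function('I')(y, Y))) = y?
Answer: 35731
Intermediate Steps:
Function('k')(G) = 189
Function('I')(y, Y) = Add(3, Mul(-1, y))
Add(Function('I')(1882, 1247), Mul(-1, Add(Add(Function('k')(-1219), 1442863), -1480662))) = Add(Add(3, Mul(-1, 1882)), Mul(-1, Add(Add(189, 1442863), -1480662))) = Add(Add(3, -1882), Mul(-1, Add(1443052, -1480662))) = Add(-1879, Mul(-1, -37610)) = Add(-1879, 37610) = 35731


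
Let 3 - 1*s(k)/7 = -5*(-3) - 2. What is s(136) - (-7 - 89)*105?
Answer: 10010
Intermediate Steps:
s(k) = -70 (s(k) = 21 - 7*(-5*(-3) - 2) = 21 - 7*(15 - 2) = 21 - 7*13 = 21 - 91 = -70)
s(136) - (-7 - 89)*105 = -70 - (-7 - 89)*105 = -70 - (-96)*105 = -70 - 1*(-10080) = -70 + 10080 = 10010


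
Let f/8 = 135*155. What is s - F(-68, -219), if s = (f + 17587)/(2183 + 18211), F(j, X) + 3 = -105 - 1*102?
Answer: 406157/1854 ≈ 219.07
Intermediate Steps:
f = 167400 (f = 8*(135*155) = 8*20925 = 167400)
F(j, X) = -210 (F(j, X) = -3 + (-105 - 1*102) = -3 + (-105 - 102) = -3 - 207 = -210)
s = 16817/1854 (s = (167400 + 17587)/(2183 + 18211) = 184987/20394 = 184987*(1/20394) = 16817/1854 ≈ 9.0707)
s - F(-68, -219) = 16817/1854 - 1*(-210) = 16817/1854 + 210 = 406157/1854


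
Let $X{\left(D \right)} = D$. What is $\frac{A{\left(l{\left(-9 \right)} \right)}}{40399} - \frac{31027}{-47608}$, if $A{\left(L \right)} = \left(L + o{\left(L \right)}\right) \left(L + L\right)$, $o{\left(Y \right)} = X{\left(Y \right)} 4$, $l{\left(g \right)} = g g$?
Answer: $\frac{4377020653}{1923315592} \approx 2.2758$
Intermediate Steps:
$l{\left(g \right)} = g^{2}$
$o{\left(Y \right)} = 4 Y$ ($o{\left(Y \right)} = Y 4 = 4 Y$)
$A{\left(L \right)} = 10 L^{2}$ ($A{\left(L \right)} = \left(L + 4 L\right) \left(L + L\right) = 5 L 2 L = 10 L^{2}$)
$\frac{A{\left(l{\left(-9 \right)} \right)}}{40399} - \frac{31027}{-47608} = \frac{10 \left(\left(-9\right)^{2}\right)^{2}}{40399} - \frac{31027}{-47608} = 10 \cdot 81^{2} \cdot \frac{1}{40399} - - \frac{31027}{47608} = 10 \cdot 6561 \cdot \frac{1}{40399} + \frac{31027}{47608} = 65610 \cdot \frac{1}{40399} + \frac{31027}{47608} = \frac{65610}{40399} + \frac{31027}{47608} = \frac{4377020653}{1923315592}$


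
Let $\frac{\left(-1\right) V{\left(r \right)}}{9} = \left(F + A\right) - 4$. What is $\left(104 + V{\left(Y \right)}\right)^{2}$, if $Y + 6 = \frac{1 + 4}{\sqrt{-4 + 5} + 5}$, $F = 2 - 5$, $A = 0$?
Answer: $27889$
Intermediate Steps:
$F = -3$ ($F = 2 - 5 = -3$)
$Y = - \frac{31}{6}$ ($Y = -6 + \frac{1 + 4}{\sqrt{-4 + 5} + 5} = -6 + \frac{5}{\sqrt{1} + 5} = -6 + \frac{5}{1 + 5} = -6 + \frac{5}{6} = - \frac{31}{6} \approx -5.1667$)
$V{\left(r \right)} = 63$ ($V{\left(r \right)} = - 9 \left(\left(-3 + 0\right) - 4\right) = - 9 \left(-3 - 4\right) = \left(-9\right) \left(-7\right) = 63$)
$\left(104 + V{\left(Y \right)}\right)^{2} = \left(104 + 63\right)^{2} = 167^{2} = 27889$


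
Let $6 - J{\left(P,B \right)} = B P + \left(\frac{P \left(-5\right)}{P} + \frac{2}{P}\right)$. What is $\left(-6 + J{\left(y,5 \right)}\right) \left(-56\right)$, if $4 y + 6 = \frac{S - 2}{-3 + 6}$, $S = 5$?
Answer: $- \frac{3598}{5} \approx -719.6$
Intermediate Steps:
$y = - \frac{5}{4}$ ($y = - \frac{3}{2} + \frac{\left(5 - 2\right) \frac{1}{-3 + 6}}{4} = - \frac{3}{2} + \frac{3 \cdot \frac{1}{3}}{4} = - \frac{3}{2} + \frac{1}{4} \cdot 1 = - \frac{3}{2} + \frac{1}{4} = - \frac{5}{4} \approx -1.25$)
$J{\left(P,B \right)} = 11 - \frac{2}{P} - B P$ ($J{\left(P,B \right)} = 6 - \left(B P + \left(\frac{P \left(-5\right)}{P} + \frac{2}{P}\right)\right) = 6 - \left(B P + \left(\frac{\left(-5\right) P}{P} + \frac{2}{P}\right)\right) = 6 - \left(B P - \left(5 - \frac{2}{P}\right)\right) = 6 - \left(-5 + \frac{2}{P} + B P\right) = 11 - \frac{2}{P} - B P$)
$\left(-6 + J{\left(y,5 \right)}\right) \left(-56\right) = \left(-6 - \left(-11 - \frac{25}{4} - \frac{8}{5}\right)\right) \left(-56\right) = \left(-6 + \left(11 - - \frac{8}{5} + \frac{25}{4}\right)\right) \left(-56\right) = \left(-6 + \left(11 + \frac{8}{5} + \frac{25}{4}\right)\right) \left(-56\right) = \left(-6 + \frac{377}{20}\right) \left(-56\right) = \frac{257}{20} \left(-56\right) = - \frac{3598}{5}$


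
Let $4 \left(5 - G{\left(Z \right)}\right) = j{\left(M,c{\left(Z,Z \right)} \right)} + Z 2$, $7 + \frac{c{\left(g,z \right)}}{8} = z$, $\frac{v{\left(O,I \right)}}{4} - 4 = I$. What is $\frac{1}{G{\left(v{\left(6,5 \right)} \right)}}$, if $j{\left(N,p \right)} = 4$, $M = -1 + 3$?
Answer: $- \frac{1}{14} \approx -0.071429$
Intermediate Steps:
$M = 2$
$v{\left(O,I \right)} = 16 + 4 I$
$c{\left(g,z \right)} = -56 + 8 z$
$G{\left(Z \right)} = 4 - \frac{Z}{2}$ ($G{\left(Z \right)} = 5 - \frac{4 + Z 2}{4} = 5 - \frac{4 + 2 Z}{4} = 5 - \left(1 + \frac{Z}{2}\right) = 4 - \frac{Z}{2}$)
$\frac{1}{G{\left(v{\left(6,5 \right)} \right)}} = \frac{1}{4 - \frac{16 + 4 \cdot 5}{2}} = \frac{1}{4 - \frac{16 + 20}{2}} = \frac{1}{4 - 18} = \frac{1}{-14} = - \frac{1}{14}$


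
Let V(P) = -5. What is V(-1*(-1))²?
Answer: 25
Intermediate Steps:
V(-1*(-1))² = (-5)² = 25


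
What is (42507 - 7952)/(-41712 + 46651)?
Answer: 34555/4939 ≈ 6.9964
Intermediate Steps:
(42507 - 7952)/(-41712 + 46651) = 34555/4939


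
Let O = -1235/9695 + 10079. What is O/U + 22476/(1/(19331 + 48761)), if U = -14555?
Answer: 43192180815470906/28222145 ≈ 1.5304e+9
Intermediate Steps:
O = 19542934/1939 (O = -1235*1/9695 + 10079 = -247/1939 + 10079 = 19542934/1939 ≈ 10079.)
O/U + 22476/(1/(19331 + 48761)) = (19542934/1939)/(-14555) + 22476/(1/(19331 + 48761)) = (19542934/1939)*(-1/14555) + 22476/(1/68092) = -19542934/28222145 + 22476/(1/68092) = -19542934/28222145 + 22476*68092 = -19542934/28222145 + 1530435792 = 43192180815470906/28222145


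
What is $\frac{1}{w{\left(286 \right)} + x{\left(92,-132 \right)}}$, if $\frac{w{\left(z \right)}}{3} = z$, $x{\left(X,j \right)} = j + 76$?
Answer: $\frac{1}{802} \approx 0.0012469$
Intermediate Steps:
$x{\left(X,j \right)} = 76 + j$
$w{\left(z \right)} = 3 z$
$\frac{1}{w{\left(286 \right)} + x{\left(92,-132 \right)}} = \frac{1}{3 \cdot 286 + \left(76 - 132\right)} = \frac{1}{858 - 56} = \frac{1}{802}$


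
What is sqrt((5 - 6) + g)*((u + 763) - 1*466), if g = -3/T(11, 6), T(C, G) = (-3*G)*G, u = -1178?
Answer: -881*I*sqrt(35)/6 ≈ -868.68*I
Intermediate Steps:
T(C, G) = -3*G**2
g = 1/36 (g = -3/((-3*6**2)) = -3/((-3*36)) = -3/(-108) = -3*(-1/108) = 1/36 ≈ 0.027778)
sqrt((5 - 6) + g)*((u + 763) - 1*466) = sqrt((5 - 6) + 1/36)*((-1178 + 763) - 1*466) = sqrt(-1 + 1/36)*(-415 - 466) = sqrt(-35/36)*(-881) = (I*sqrt(35)/6)*(-881) = -881*I*sqrt(35)/6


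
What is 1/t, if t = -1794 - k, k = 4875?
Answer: -1/6669 ≈ -0.00014995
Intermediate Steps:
t = -6669 (t = -1794 - 1*4875 = -1794 - 4875 = -6669)
1/t = 1/(-6669) = -1/6669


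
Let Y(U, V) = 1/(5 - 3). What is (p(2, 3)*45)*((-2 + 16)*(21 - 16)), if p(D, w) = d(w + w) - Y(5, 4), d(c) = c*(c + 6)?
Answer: 225225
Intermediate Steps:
Y(U, V) = ½ (Y(U, V) = 1/2 = ½)
d(c) = c*(6 + c)
p(D, w) = -½ + 2*w*(6 + 2*w) (p(D, w) = (w + w)*(6 + (w + w)) - 1*½ = (2*w)*(6 + 2*w) - ½ = 2*w*(6 + 2*w) - ½ = -½ + 2*w*(6 + 2*w))
(p(2, 3)*45)*((-2 + 16)*(21 - 16)) = ((-½ + 4*3*(3 + 3))*45)*((-2 + 16)*(21 - 16)) = ((-½ + 4*3*6)*45)*(14*5) = ((-½ + 72)*45)*70 = ((143/2)*45)*70 = (6435/2)*70 = 225225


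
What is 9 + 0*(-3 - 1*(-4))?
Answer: 9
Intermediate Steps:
9 + 0*(-3 - 1*(-4)) = 9 + 0*(-3 + 4) = 9 + 0*1 = 9 + 0 = 9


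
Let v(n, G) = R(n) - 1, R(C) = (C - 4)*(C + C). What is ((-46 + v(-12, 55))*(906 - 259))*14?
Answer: 3052546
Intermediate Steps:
R(C) = 2*C*(-4 + C) (R(C) = (-4 + C)*(2*C) = 2*C*(-4 + C))
v(n, G) = -1 + 2*n*(-4 + n) (v(n, G) = 2*n*(-4 + n) - 1 = -1 + 2*n*(-4 + n))
((-46 + v(-12, 55))*(906 - 259))*14 = ((-46 + (-1 + 2*(-12)*(-4 - 12)))*(906 - 259))*14 = ((-46 + (-1 + 2*(-12)*(-16)))*647)*14 = ((-46 + (-1 + 384))*647)*14 = ((-46 + 383)*647)*14 = (337*647)*14 = 218039*14 = 3052546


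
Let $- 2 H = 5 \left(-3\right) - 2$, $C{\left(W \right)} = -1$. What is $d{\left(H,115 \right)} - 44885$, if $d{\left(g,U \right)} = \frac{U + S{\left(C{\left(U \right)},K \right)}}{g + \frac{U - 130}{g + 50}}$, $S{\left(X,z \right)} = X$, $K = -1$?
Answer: $- \frac{28852163}{643} \approx -44871.0$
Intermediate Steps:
$H = \frac{17}{2}$ ($H = - \frac{5 \left(-3\right) - 2}{2} = - \frac{-15 - 2}{2} = \left(- \frac{1}{2}\right) \left(-17\right) = \frac{17}{2} \approx 8.5$)
$d{\left(g,U \right)} = \frac{-1 + U}{g + \frac{-130 + U}{50 + g}}$ ($d{\left(g,U \right)} = \frac{U - 1}{g + \frac{U - 130}{g + 50}} = \frac{-1 + U}{g + \frac{-130 + U}{50 + g}}$)
$d{\left(H,115 \right)} - 44885 = \frac{-50 - \frac{17}{2} + 50 \cdot 115 + 115 \cdot \frac{17}{2}}{-130 + 115 + \left(\frac{17}{2}\right)^{2} + 50 \cdot \frac{17}{2}} - 44885 = \frac{-50 - \frac{17}{2} + 5750 + \frac{1955}{2}}{-130 + 115 + \frac{289}{4} + 425} - 44885 = \frac{1}{\frac{1929}{4}} \cdot 6669 - 44885 = \frac{4}{1929} \cdot 6669 - 44885 = \frac{8892}{643} - 44885 = - \frac{28852163}{643}$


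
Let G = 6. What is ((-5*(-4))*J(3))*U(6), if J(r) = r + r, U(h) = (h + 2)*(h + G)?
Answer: 11520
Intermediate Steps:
U(h) = (2 + h)*(6 + h) (U(h) = (h + 2)*(h + 6) = (2 + h)*(6 + h))
J(r) = 2*r
((-5*(-4))*J(3))*U(6) = ((-5*(-4))*(2*3))*(12 + 6² + 8*6) = (20*6)*(12 + 36 + 48) = 120*96 = 11520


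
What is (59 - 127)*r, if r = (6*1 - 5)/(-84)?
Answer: 17/21 ≈ 0.80952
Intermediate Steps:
r = -1/84 (r = (6 - 5)*(-1/84) = 1*(-1/84) = -1/84 ≈ -0.011905)
(59 - 127)*r = (59 - 127)*(-1/84) = -68*(-1/84) = 17/21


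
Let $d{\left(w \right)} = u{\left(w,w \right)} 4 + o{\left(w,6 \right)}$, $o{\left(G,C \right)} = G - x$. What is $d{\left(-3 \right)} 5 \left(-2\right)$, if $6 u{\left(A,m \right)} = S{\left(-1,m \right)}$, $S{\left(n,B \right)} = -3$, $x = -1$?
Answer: $40$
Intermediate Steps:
$o{\left(G,C \right)} = 1 + G$ ($o{\left(G,C \right)} = G - -1 = G + 1 = 1 + G$)
$u{\left(A,m \right)} = - \frac{1}{2}$ ($u{\left(A,m \right)} = \frac{1}{6} \left(-3\right) = - \frac{1}{2}$)
$d{\left(w \right)} = -1 + w$ ($d{\left(w \right)} = \left(- \frac{1}{2}\right) 4 + \left(1 + w\right) = -2 + \left(1 + w\right) = -1 + w$)
$d{\left(-3 \right)} 5 \left(-2\right) = \left(-1 - 3\right) 5 \left(-2\right) = \left(-4\right) 5 \left(-2\right) = \left(-20\right) \left(-2\right) = 40$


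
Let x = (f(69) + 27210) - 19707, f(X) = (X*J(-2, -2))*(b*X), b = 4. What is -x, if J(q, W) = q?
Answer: 30585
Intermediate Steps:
f(X) = -8*X² (f(X) = (X*(-2))*(4*X) = (-2*X)*(4*X) = -8*X²)
x = -30585 (x = (-8*69² + 27210) - 19707 = (-8*4761 + 27210) - 19707 = (-38088 + 27210) - 19707 = -10878 - 19707 = -30585)
-x = -1*(-30585) = 30585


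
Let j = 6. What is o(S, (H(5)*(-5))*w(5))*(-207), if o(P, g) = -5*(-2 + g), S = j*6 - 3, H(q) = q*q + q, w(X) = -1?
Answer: 153180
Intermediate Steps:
H(q) = q + q² (H(q) = q² + q = q + q²)
S = 33 (S = 6*6 - 3 = 36 - 3 = 33)
o(P, g) = 10 - 5*g
o(S, (H(5)*(-5))*w(5))*(-207) = (10 - 5*(5*(1 + 5))*(-5)*(-1))*(-207) = (10 - 5*(5*6)*(-5)*(-1))*(-207) = (10 - 5*30*(-5)*(-1))*(-207) = (10 - (-750)*(-1))*(-207) = (10 - 5*150)*(-207) = (10 - 750)*(-207) = -740*(-207) = 153180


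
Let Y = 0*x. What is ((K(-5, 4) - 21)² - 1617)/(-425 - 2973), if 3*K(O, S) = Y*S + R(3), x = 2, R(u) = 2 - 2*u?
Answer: 5032/15291 ≈ 0.32908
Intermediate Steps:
Y = 0 (Y = 0*2 = 0)
K(O, S) = -4/3 (K(O, S) = (0*S + (2 - 2*3))/3 = (0 + (2 - 6))/3 = (0 - 4)/3 = (⅓)*(-4) = -4/3)
((K(-5, 4) - 21)² - 1617)/(-425 - 2973) = ((-4/3 - 21)² - 1617)/(-425 - 2973) = ((-67/3)² - 1617)/(-3398) = (4489/9 - 1617)*(-1/3398) = -10064/9*(-1/3398) = 5032/15291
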